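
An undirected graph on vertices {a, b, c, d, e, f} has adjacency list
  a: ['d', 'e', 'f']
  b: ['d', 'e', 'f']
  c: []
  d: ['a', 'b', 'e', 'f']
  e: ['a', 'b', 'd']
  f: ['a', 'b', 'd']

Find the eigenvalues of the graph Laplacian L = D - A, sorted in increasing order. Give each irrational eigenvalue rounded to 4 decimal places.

Each diagonal entry of L is the vertex degree and each off-diagonal entry is -1 where an edge is present, 0 otherwise; in the order [a, b, c, d, e, f] the diagonal is [3, 3, 0, 4, 3, 3]. Since every row of L sums to 0, the all-ones vector is in the kernel and 0 is an eigenvalue. The 2 zero eigenvalues correspond to the 2 connected components. There are 2 zeros in the spectrum, matching the 2 components.

[0, 0, 3, 3, 5, 5]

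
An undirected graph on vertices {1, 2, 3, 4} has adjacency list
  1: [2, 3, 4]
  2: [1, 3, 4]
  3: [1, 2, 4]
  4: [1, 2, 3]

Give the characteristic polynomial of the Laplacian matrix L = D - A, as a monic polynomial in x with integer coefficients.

With the vertex order [1, 2, 3, 4], the degrees are [3, 3, 3, 3], giving D = diag(3, 3, 3, 3) and L = D - A. L has integer entries, so p(x) = det(xI - L) has integer coefficients. Expanding the determinant yields x^4 - 12x^3 + 48x^2 - 64x. Since p(0) = det(-L) = 0, x divides p(x). The largest eigenvalue, 4, is at most the vertex count 4.

x^4 - 12x^3 + 48x^2 - 64x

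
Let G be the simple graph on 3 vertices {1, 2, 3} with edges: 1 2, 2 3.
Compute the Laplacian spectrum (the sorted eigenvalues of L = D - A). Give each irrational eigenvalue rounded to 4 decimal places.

[0, 1, 3]

Reading degrees in the order [1, 2, 3] gives [1, 2, 1]; set D = diag(1, 2, 1) and form L = D - A. The multiplicity of 0 as a Laplacian eigenvalue equals the number of connected components. The single zero eigenvalue shows the graph is connected. The eigenvalues sum to 4, which equals trace(L) = 2|E|.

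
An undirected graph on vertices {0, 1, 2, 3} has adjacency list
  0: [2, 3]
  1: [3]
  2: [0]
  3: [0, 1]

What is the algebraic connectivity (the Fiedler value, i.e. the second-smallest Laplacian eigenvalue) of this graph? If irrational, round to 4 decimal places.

0.5858

With the vertex order [0, 1, 2, 3], the degrees are [2, 1, 1, 2], giving D = diag(2, 1, 1, 2) and L = D - A. Computing the eigenvalues of L and sorting gives [0, 0.5858, 2, 3.4142]. The Fiedler value lambda_2 = 0.5858 is strictly positive, so the graph is connected.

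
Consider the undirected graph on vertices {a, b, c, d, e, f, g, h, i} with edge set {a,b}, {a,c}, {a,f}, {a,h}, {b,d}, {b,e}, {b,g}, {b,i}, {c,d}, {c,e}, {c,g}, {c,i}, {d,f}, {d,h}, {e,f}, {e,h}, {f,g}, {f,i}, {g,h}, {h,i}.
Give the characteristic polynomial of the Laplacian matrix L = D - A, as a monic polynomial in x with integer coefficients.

Each diagonal entry of L is the vertex degree and each off-diagonal entry is -1 where an edge is present, 0 otherwise; in the order [a, b, c, d, e, f, g, h, i] the diagonal is [4, 5, 5, 4, 4, 5, 4, 5, 4]. Computing det(xI - L) by cofactor expansion (or equivalently via sum-over-permutations) gives x^9 - 40x^8 + 690x^7 - 6720x^6 + 40485x^5 - 154704x^4 + 366560x^3 - 492800x^2 + 288000x. The coefficient of x^8 equals -trace(L) = -40, matching the sum of degrees. The eigenvalues sum to 40, which equals trace(L) = 2|E|.

x^9 - 40x^8 + 690x^7 - 6720x^6 + 40485x^5 - 154704x^4 + 366560x^3 - 492800x^2 + 288000x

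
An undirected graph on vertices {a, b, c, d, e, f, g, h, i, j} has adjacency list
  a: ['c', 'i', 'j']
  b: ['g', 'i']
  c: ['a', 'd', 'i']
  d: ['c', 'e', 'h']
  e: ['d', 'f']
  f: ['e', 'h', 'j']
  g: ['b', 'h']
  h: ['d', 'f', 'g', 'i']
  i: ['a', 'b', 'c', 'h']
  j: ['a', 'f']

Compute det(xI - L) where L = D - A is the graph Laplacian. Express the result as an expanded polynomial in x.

x^10 - 28x^9 + 336x^8 - 2262x^7 + 9384x^6 - 24780x^5 + 41462x^4 - 42180x^3 + 23561x^2 - 5480x

With the vertex order [a, b, c, d, e, f, g, h, i, j], the degrees are [3, 2, 3, 3, 2, 3, 2, 4, 4, 2], giving D = diag(3, 2, 3, 3, 2, 3, 2, 4, 4, 2) and L = D - A. L has integer entries, so p(x) = det(xI - L) has integer coefficients. Expanding the determinant yields x^10 - 28x^9 + 336x^8 - 2262x^7 + 9384x^6 - 24780x^5 + 41462x^4 - 42180x^3 + 23561x^2 - 5480x. The constant term is 0 because L is singular (the all-ones vector lies in its kernel).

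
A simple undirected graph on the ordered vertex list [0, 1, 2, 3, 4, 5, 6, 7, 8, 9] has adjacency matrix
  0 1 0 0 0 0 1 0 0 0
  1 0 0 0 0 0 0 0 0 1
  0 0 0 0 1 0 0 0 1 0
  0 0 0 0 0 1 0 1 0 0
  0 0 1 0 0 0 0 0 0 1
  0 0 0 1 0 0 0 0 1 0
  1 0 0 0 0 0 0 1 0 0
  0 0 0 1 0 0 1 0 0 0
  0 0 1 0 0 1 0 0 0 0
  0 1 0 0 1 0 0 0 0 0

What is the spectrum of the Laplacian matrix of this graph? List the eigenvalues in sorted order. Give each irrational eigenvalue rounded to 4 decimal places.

Each diagonal entry of L is the vertex degree and each off-diagonal entry is -1 where an edge is present, 0 otherwise; in the order [0, 1, 2, 3, 4, 5, 6, 7, 8, 9] the diagonal is [2, 2, 2, 2, 2, 2, 2, 2, 2, 2]. L is symmetric positive semidefinite, so every eigenvalue is real and nonnegative. The single zero eigenvalue shows the graph is connected. There is one zero in the spectrum, matching the 1 component. The largest eigenvalue, 4, is at most the vertex count 10.

[0, 0.3820, 0.3820, 1.3820, 1.3820, 2.6180, 2.6180, 3.6180, 3.6180, 4]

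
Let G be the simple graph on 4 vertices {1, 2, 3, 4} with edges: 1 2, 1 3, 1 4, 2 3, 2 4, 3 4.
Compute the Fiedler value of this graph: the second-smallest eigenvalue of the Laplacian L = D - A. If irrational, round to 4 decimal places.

Reading degrees in the order [1, 2, 3, 4] gives [3, 3, 3, 3]; set D = diag(3, 3, 3, 3) and form L = D - A. The smallest Laplacian eigenvalue is always 0. The next one, lambda_2 = 4, measures how hard the graph is to disconnect: larger values mean better connectivity. The largest eigenvalue, 4, is at most the vertex count 4.

4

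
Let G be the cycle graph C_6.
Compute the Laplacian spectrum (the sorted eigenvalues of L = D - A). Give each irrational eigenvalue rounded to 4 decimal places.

[0, 1, 1, 3, 3, 4]

The graph has 6 vertices and degree multiset [2, 2, 2, 2, 2, 2]; D is the diagonal matrix of degrees and L = D - A. The multiplicity of 0 as a Laplacian eigenvalue equals the number of connected components. By the matrix-tree theorem the graph has (1/6) * product of the nonzero eigenvalues = 6 spanning trees.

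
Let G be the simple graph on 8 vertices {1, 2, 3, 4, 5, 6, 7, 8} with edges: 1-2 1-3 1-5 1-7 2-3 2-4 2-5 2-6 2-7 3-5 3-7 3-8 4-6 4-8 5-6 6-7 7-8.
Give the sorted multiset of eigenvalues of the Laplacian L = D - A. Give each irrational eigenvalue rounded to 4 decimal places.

[0, 2.2760, 2.8925, 4.4136, 4.6281, 5.8250, 6.7426, 7.2222]

Each diagonal entry of L is the vertex degree and each off-diagonal entry is -1 where an edge is present, 0 otherwise; in the order [1, 2, 3, 4, 5, 6, 7, 8] the diagonal is [4, 6, 5, 3, 4, 4, 5, 3]. Since every row of L sums to 0, the all-ones vector is in the kernel and 0 is an eigenvalue. There is one zero in the spectrum, matching the 1 component. The largest eigenvalue, 7.2222, is at most the vertex count 8.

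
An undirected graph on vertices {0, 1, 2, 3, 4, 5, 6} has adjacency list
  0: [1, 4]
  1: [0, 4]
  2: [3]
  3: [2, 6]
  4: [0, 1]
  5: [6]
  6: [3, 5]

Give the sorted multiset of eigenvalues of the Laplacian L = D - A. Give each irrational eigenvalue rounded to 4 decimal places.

Reading degrees in the order [0, 1, 2, 3, 4, 5, 6] gives [2, 2, 1, 2, 2, 1, 2]; set D = diag(2, 2, 1, 2, 2, 1, 2) and form L = D - A. Since every row of L sums to 0, the all-ones vector is in the kernel and 0 is an eigenvalue. The 2 zero eigenvalues correspond to the 2 connected components. There are 2 zeros in the spectrum, matching the 2 components.

[0, 0, 0.5858, 2, 3, 3, 3.4142]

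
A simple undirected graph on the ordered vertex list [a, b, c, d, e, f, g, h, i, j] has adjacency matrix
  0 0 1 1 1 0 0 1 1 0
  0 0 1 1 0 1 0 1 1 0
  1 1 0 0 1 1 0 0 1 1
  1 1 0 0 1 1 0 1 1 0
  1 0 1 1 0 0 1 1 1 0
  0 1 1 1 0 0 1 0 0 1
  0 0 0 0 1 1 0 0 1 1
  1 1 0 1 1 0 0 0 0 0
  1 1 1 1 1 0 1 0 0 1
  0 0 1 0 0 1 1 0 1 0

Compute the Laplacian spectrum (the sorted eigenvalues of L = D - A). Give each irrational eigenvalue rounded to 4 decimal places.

Reading degrees in the order [a, b, c, d, e, f, g, h, i, j] gives [5, 5, 6, 6, 6, 5, 4, 4, 7, 4]; set D = diag(5, 5, 6, 6, 6, 5, 4, 4, 7, 4) and form L = D - A. Diagonalising L (or applying a numerical eigensolver to the 10x10 matrix) gives the spectrum above. The single zero eigenvalue shows the graph is connected.

[0, 2.4416, 4.0806, 4.5925, 5, 5.8783, 6.3941, 6.7312, 8.2793, 8.6024]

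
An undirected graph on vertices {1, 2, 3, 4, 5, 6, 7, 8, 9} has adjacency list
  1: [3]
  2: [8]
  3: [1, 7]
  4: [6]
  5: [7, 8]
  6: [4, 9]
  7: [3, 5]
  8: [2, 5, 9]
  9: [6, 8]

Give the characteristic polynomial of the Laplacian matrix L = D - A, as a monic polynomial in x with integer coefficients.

Each diagonal entry of L is the vertex degree and each off-diagonal entry is -1 where an edge is present, 0 otherwise; in the order [1, 2, 3, 4, 5, 6, 7, 8, 9] the diagonal is [1, 1, 2, 1, 2, 2, 2, 3, 2]. Computing det(xI - L) by cofactor expansion (or equivalently via sum-over-permutations) gives x^9 - 16x^8 + 104x^7 - 354x^6 + 678x^5 - 730x^4 + 416x^3 - 108x^2 + 9x. The constant term is 0 because L is singular (the all-ones vector lies in its kernel). The eigenvalues sum to 16, which equals trace(L) = 2|E|.

x^9 - 16x^8 + 104x^7 - 354x^6 + 678x^5 - 730x^4 + 416x^3 - 108x^2 + 9x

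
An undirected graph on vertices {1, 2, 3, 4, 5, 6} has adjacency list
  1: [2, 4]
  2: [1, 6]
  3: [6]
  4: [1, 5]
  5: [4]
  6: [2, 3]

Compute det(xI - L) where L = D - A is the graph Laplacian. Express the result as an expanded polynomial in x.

x^6 - 10x^5 + 36x^4 - 56x^3 + 35x^2 - 6x

With the vertex order [1, 2, 3, 4, 5, 6], the degrees are [2, 2, 1, 2, 1, 2], giving D = diag(2, 2, 1, 2, 1, 2) and L = D - A. Computing det(xI - L) by cofactor expansion (or equivalently via sum-over-permutations) gives x^6 - 10x^5 + 36x^4 - 56x^3 + 35x^2 - 6x. The constant term is 0 because L is singular (the all-ones vector lies in its kernel). The eigenvalues sum to 10, which equals trace(L) = 2|E|. There is one zero in the spectrum, matching the 1 component.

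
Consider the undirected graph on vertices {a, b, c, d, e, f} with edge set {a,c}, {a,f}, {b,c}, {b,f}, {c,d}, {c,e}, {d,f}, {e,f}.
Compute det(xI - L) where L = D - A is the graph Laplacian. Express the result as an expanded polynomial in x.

x^6 - 16x^5 + 96x^4 - 272x^3 + 368x^2 - 192x

Reading degrees in the order [a, b, c, d, e, f] gives [2, 2, 4, 2, 2, 4]; set D = diag(2, 2, 4, 2, 2, 4) and form L = D - A. The eigenvalues of L are [0, 2, 2, 2, 4, 6]; the characteristic polynomial is the product of (x - lambda_i), which multiplies out to x^6 - 16x^5 + 96x^4 - 272x^3 + 368x^2 - 192x. Since p(0) = det(-L) = 0, x divides p(x). By the matrix-tree theorem the graph has (1/6) * product of the nonzero eigenvalues = 32 spanning trees. The eigenvalues sum to 16, which equals trace(L) = 2|E|.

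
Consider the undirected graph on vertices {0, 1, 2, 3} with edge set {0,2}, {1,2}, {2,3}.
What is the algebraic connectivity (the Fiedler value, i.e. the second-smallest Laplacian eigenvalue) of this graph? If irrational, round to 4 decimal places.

1

Reading degrees in the order [0, 1, 2, 3] gives [1, 1, 3, 1]; set D = diag(1, 1, 3, 1) and form L = D - A. Computing the eigenvalues of L and sorting gives [0, 1, 1, 4]. The Fiedler value lambda_2 = 1 is strictly positive, so the graph is connected. The eigenvalues sum to 6, which equals trace(L) = 2|E|. The largest eigenvalue, 4, is at most the vertex count 4.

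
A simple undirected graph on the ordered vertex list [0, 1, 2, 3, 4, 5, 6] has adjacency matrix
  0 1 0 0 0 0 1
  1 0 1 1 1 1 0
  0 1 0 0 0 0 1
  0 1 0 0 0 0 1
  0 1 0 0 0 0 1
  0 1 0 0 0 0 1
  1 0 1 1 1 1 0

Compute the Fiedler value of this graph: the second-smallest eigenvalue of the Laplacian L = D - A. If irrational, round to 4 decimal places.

2

With the vertex order [0, 1, 2, 3, 4, 5, 6], the degrees are [2, 5, 2, 2, 2, 2, 5], giving D = diag(2, 5, 2, 2, 2, 2, 5) and L = D - A. The smallest Laplacian eigenvalue is always 0. The next one, lambda_2 = 2, measures how hard the graph is to disconnect: larger values mean better connectivity.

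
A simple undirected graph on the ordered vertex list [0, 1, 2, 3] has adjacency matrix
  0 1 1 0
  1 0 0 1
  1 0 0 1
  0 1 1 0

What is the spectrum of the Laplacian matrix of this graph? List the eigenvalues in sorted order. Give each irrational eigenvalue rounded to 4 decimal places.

[0, 2, 2, 4]

Reading degrees in the order [0, 1, 2, 3] gives [2, 2, 2, 2]; set D = diag(2, 2, 2, 2) and form L = D - A. The multiplicity of 0 as a Laplacian eigenvalue equals the number of connected components. The single zero eigenvalue shows the graph is connected.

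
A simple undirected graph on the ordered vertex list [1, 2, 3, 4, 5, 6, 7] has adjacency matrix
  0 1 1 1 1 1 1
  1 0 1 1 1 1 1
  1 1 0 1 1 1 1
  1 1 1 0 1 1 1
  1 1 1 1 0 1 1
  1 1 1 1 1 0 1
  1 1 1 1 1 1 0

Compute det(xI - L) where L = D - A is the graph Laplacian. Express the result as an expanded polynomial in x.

x^7 - 42x^6 + 735x^5 - 6860x^4 + 36015x^3 - 100842x^2 + 117649x

Reading degrees in the order [1, 2, 3, 4, 5, 6, 7] gives [6, 6, 6, 6, 6, 6, 6]; set D = diag(6, 6, 6, 6, 6, 6, 6) and form L = D - A. L has integer entries, so p(x) = det(xI - L) has integer coefficients. Expanding the determinant yields x^7 - 42x^6 + 735x^5 - 6860x^4 + 36015x^3 - 100842x^2 + 117649x. The coefficient of x^6 equals -trace(L) = -42, matching the sum of degrees.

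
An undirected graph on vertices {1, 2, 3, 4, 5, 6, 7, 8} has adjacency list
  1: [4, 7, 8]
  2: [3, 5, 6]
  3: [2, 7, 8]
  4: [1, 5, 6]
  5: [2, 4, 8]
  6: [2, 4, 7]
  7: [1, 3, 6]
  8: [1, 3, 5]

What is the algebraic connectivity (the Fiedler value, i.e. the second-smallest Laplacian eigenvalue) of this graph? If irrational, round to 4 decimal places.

Reading degrees in the order [1, 2, 3, 4, 5, 6, 7, 8] gives [3, 3, 3, 3, 3, 3, 3, 3]; set D = diag(3, 3, 3, 3, 3, 3, 3, 3) and form L = D - A. The sorted Laplacian eigenvalues are [0, 2, 2, 2, 4, 4, 4, 6]; the algebraic connectivity is the second entry, 2. There is one zero in the spectrum, matching the 1 component. The eigenvalues sum to 24, which equals trace(L) = 2|E|.

2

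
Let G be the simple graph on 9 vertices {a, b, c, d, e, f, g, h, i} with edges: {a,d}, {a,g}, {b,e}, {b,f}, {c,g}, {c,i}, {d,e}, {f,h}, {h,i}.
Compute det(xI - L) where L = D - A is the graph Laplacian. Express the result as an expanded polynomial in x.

Each diagonal entry of L is the vertex degree and each off-diagonal entry is -1 where an edge is present, 0 otherwise; in the order [a, b, c, d, e, f, g, h, i] the diagonal is [2, 2, 2, 2, 2, 2, 2, 2, 2]. L has integer entries, so p(x) = det(xI - L) has integer coefficients. Expanding the determinant yields x^9 - 18x^8 + 135x^7 - 546x^6 + 1287x^5 - 1782x^4 + 1386x^3 - 540x^2 + 81x. The coefficient of x^8 equals -trace(L) = -18, matching the sum of degrees. There is one zero in the spectrum, matching the 1 component. By the matrix-tree theorem the graph has (1/9) * product of the nonzero eigenvalues = 9 spanning trees.

x^9 - 18x^8 + 135x^7 - 546x^6 + 1287x^5 - 1782x^4 + 1386x^3 - 540x^2 + 81x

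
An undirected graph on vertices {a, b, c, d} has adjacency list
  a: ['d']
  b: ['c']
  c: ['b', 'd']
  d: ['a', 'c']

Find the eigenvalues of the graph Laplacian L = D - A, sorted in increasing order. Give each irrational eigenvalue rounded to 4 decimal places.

Reading degrees in the order [a, b, c, d] gives [1, 1, 2, 2]; set D = diag(1, 1, 2, 2) and form L = D - A. Diagonalising L (or applying a numerical eigensolver to the 4x4 matrix) gives the spectrum above. The single zero eigenvalue shows the graph is connected. By the matrix-tree theorem the graph has (1/4) * product of the nonzero eigenvalues = 1 spanning tree.

[0, 0.5858, 2, 3.4142]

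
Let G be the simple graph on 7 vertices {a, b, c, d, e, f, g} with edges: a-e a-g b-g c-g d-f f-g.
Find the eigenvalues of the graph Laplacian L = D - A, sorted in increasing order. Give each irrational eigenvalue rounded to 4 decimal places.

Reading degrees in the order [a, b, c, d, e, f, g] gives [2, 1, 1, 1, 1, 2, 4]; set D = diag(2, 1, 1, 1, 1, 2, 4) and form L = D - A. Since every row of L sums to 0, the all-ones vector is in the kernel and 0 is an eigenvalue. The single zero eigenvalue shows the graph is connected. By the matrix-tree theorem the graph has (1/7) * product of the nonzero eigenvalues = 1 spanning tree.

[0, 0.3820, 0.6086, 1, 2.2271, 2.6180, 5.1642]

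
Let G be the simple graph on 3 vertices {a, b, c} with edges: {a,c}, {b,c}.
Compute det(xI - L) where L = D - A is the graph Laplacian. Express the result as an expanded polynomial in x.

x^3 - 4x^2 + 3x

Reading degrees in the order [a, b, c] gives [1, 1, 2]; set D = diag(1, 1, 2) and form L = D - A. The eigenvalues of L are [0, 1, 3]; the characteristic polynomial is the product of (x - lambda_i), which multiplies out to x^3 - 4x^2 + 3x. Since p(0) = det(-L) = 0, x divides p(x). The eigenvalues sum to 4, which equals trace(L) = 2|E|.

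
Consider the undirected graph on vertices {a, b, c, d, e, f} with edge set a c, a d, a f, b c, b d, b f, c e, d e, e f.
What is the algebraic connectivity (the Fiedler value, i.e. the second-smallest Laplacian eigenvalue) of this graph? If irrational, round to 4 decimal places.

3

Each diagonal entry of L is the vertex degree and each off-diagonal entry is -1 where an edge is present, 0 otherwise; in the order [a, b, c, d, e, f] the diagonal is [3, 3, 3, 3, 3, 3]. The smallest Laplacian eigenvalue is always 0. The next one, lambda_2 = 3, measures how hard the graph is to disconnect: larger values mean better connectivity. By the matrix-tree theorem the graph has (1/6) * product of the nonzero eigenvalues = 81 spanning trees. There is one zero in the spectrum, matching the 1 component.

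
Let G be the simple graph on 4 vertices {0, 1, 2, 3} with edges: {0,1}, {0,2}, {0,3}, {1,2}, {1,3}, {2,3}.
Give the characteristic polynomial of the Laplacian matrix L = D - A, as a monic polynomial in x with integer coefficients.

x^4 - 12x^3 + 48x^2 - 64x

Each diagonal entry of L is the vertex degree and each off-diagonal entry is -1 where an edge is present, 0 otherwise; in the order [0, 1, 2, 3] the diagonal is [3, 3, 3, 3]. Computing det(xI - L) by cofactor expansion (or equivalently via sum-over-permutations) gives x^4 - 12x^3 + 48x^2 - 64x. Since p(0) = det(-L) = 0, x divides p(x). The eigenvalues sum to 12, which equals trace(L) = 2|E|.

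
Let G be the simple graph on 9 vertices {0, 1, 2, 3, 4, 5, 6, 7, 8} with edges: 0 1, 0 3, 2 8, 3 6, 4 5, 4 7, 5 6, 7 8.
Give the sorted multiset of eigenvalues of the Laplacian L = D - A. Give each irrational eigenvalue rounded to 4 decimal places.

[0, 0.1206, 0.4679, 1, 1.6527, 2.3473, 3, 3.5321, 3.8794]

Reading degrees in the order [0, 1, 2, 3, 4, 5, 6, 7, 8] gives [2, 1, 1, 2, 2, 2, 2, 2, 2]; set D = diag(2, 1, 1, 2, 2, 2, 2, 2, 2) and form L = D - A. Diagonalising L (or applying a numerical eigensolver to the 9x9 matrix) gives the spectrum above. The single zero eigenvalue shows the graph is connected. There is one zero in the spectrum, matching the 1 component.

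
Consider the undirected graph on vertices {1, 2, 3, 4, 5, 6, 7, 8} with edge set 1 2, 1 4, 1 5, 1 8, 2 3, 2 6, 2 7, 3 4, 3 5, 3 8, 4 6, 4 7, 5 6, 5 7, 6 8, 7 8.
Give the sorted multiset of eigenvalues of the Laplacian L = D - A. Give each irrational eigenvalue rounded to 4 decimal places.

Reading degrees in the order [1, 2, 3, 4, 5, 6, 7, 8] gives [4, 4, 4, 4, 4, 4, 4, 4]; set D = diag(4, 4, 4, 4, 4, 4, 4, 4) and form L = D - A. Diagonalising L (or applying a numerical eigensolver to the 8x8 matrix) gives the spectrum above. The single zero eigenvalue shows the graph is connected. There is one zero in the spectrum, matching the 1 component.

[0, 4, 4, 4, 4, 4, 4, 8]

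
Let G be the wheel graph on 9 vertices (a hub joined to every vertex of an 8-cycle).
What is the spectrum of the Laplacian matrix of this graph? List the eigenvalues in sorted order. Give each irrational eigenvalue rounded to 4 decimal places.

The graph has 9 vertices and degree multiset [8, 3, 3, 3, 3, 3, 3, 3, 3]; D is the diagonal matrix of degrees and L = D - A. Since every row of L sums to 0, the all-ones vector is in the kernel and 0 is an eigenvalue. The single zero eigenvalue shows the graph is connected. By the matrix-tree theorem the graph has (1/9) * product of the nonzero eigenvalues = 2205 spanning trees.

[0, 1.5858, 1.5858, 3, 3, 4.4142, 4.4142, 5, 9]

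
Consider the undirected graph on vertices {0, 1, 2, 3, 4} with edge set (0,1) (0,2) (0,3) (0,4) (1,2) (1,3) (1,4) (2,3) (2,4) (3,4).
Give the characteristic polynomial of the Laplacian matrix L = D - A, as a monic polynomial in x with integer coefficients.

With the vertex order [0, 1, 2, 3, 4], the degrees are [4, 4, 4, 4, 4], giving D = diag(4, 4, 4, 4, 4) and L = D - A. Computing det(xI - L) by cofactor expansion (or equivalently via sum-over-permutations) gives x^5 - 20x^4 + 150x^3 - 500x^2 + 625x. The constant term is 0 because L is singular (the all-ones vector lies in its kernel). By the matrix-tree theorem the graph has (1/5) * product of the nonzero eigenvalues = 125 spanning trees. The eigenvalues sum to 20, which equals trace(L) = 2|E|.

x^5 - 20x^4 + 150x^3 - 500x^2 + 625x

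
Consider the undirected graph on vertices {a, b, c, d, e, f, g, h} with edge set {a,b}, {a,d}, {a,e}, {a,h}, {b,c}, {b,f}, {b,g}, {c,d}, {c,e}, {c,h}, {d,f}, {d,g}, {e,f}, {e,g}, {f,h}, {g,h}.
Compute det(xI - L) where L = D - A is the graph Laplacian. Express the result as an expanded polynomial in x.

Reading degrees in the order [a, b, c, d, e, f, g, h] gives [4, 4, 4, 4, 4, 4, 4, 4]; set D = diag(4, 4, 4, 4, 4, 4, 4, 4) and form L = D - A. Computing det(xI - L) by cofactor expansion (or equivalently via sum-over-permutations) gives x^8 - 32x^7 + 432x^6 - 3200x^5 + 14080x^4 - 36864x^3 + 53248x^2 - 32768x. The constant term is 0 because L is singular (the all-ones vector lies in its kernel). The largest eigenvalue, 8, is at most the vertex count 8. There is one zero in the spectrum, matching the 1 component.

x^8 - 32x^7 + 432x^6 - 3200x^5 + 14080x^4 - 36864x^3 + 53248x^2 - 32768x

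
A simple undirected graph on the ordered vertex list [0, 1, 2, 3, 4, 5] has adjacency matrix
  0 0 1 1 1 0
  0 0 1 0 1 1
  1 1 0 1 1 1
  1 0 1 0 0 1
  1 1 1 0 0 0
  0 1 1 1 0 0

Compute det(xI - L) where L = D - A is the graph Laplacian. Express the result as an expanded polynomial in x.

With the vertex order [0, 1, 2, 3, 4, 5], the degrees are [3, 3, 5, 3, 3, 3], giving D = diag(3, 3, 5, 3, 3, 3) and L = D - A. L has integer entries, so p(x) = det(xI - L) has integer coefficients. Expanding the determinant yields x^6 - 20x^5 + 155x^4 - 580x^3 + 1045x^2 - 726x. The constant term is 0 because L is singular (the all-ones vector lies in its kernel).

x^6 - 20x^5 + 155x^4 - 580x^3 + 1045x^2 - 726x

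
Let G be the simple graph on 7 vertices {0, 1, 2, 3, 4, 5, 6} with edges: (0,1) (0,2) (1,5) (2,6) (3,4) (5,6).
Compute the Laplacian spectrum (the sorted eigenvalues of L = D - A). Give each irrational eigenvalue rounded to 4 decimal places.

With the vertex order [0, 1, 2, 3, 4, 5, 6], the degrees are [2, 2, 2, 1, 1, 2, 2], giving D = diag(2, 2, 2, 1, 1, 2, 2) and L = D - A. L is symmetric positive semidefinite, so every eigenvalue is real and nonnegative. The 2 zero eigenvalues correspond to the 2 connected components.

[0, 0, 1.3820, 1.3820, 2, 3.6180, 3.6180]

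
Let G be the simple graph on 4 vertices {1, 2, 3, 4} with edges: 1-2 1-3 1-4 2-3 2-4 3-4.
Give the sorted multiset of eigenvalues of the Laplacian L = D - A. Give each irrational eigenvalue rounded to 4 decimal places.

[0, 4, 4, 4]

Each diagonal entry of L is the vertex degree and each off-diagonal entry is -1 where an edge is present, 0 otherwise; in the order [1, 2, 3, 4] the diagonal is [3, 3, 3, 3]. The multiplicity of 0 as a Laplacian eigenvalue equals the number of connected components. The single zero eigenvalue shows the graph is connected. There is one zero in the spectrum, matching the 1 component. The largest eigenvalue, 4, is at most the vertex count 4.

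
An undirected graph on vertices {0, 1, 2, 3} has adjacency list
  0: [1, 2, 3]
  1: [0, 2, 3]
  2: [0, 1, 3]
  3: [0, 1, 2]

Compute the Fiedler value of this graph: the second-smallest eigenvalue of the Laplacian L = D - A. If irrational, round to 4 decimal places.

With the vertex order [0, 1, 2, 3], the degrees are [3, 3, 3, 3], giving D = diag(3, 3, 3, 3) and L = D - A. The smallest Laplacian eigenvalue is always 0. The next one, lambda_2 = 4, measures how hard the graph is to disconnect: larger values mean better connectivity. The largest eigenvalue, 4, is at most the vertex count 4. By the matrix-tree theorem the graph has (1/4) * product of the nonzero eigenvalues = 16 spanning trees.

4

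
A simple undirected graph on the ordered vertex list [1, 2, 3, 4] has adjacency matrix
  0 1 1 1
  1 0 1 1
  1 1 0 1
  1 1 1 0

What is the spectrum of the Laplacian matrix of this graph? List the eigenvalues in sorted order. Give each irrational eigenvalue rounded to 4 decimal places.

[0, 4, 4, 4]

Reading degrees in the order [1, 2, 3, 4] gives [3, 3, 3, 3]; set D = diag(3, 3, 3, 3) and form L = D - A. Since every row of L sums to 0, the all-ones vector is in the kernel and 0 is an eigenvalue. The eigenvalues sum to 12, which equals trace(L) = 2|E|.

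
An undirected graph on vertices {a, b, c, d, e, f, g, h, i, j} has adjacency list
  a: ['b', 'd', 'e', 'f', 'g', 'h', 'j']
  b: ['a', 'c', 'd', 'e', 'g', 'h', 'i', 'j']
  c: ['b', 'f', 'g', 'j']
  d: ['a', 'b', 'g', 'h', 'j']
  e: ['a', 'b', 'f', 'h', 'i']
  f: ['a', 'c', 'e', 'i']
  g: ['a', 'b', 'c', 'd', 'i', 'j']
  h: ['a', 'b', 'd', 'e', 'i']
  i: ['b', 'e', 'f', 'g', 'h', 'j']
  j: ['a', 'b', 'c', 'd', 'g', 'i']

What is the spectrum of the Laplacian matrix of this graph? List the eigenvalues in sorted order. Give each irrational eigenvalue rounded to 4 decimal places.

Reading degrees in the order [a, b, c, d, e, f, g, h, i, j] gives [7, 8, 4, 5, 5, 4, 6, 5, 6, 6]; set D = diag(7, 8, 4, 5, 5, 4, 6, 5, 6, 6) and form L = D - A. Since every row of L sums to 0, the all-ones vector is in the kernel and 0 is an eigenvalue. The single zero eigenvalue shows the graph is connected.

[0, 3.2980, 3.3390, 5.2724, 5.5821, 6.2484, 7, 7.2192, 8.7756, 9.2653]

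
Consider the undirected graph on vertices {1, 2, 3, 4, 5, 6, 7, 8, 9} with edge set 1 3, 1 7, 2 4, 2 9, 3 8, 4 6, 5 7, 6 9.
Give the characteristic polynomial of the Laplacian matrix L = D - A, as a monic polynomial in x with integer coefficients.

With the vertex order [1, 2, 3, 4, 5, 6, 7, 8, 9], the degrees are [2, 2, 2, 2, 1, 2, 2, 1, 2], giving D = diag(2, 2, 2, 2, 1, 2, 2, 1, 2) and L = D - A. Computing det(xI - L) by cofactor expansion (or equivalently via sum-over-permutations) gives x^9 - 16x^8 + 105x^7 - 364x^6 + 713x^5 - 776x^4 + 420x^3 - 80x^2. Since p(0) = det(-L) = 0, x divides p(x). The eigenvalues sum to 16, which equals trace(L) = 2|E|.

x^9 - 16x^8 + 105x^7 - 364x^6 + 713x^5 - 776x^4 + 420x^3 - 80x^2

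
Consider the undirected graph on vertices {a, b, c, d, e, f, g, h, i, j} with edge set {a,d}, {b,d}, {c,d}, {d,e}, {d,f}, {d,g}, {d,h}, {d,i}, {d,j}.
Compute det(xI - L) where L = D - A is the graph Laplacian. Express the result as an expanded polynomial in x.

x^10 - 18x^9 + 108x^8 - 336x^7 + 630x^6 - 756x^5 + 588x^4 - 288x^3 + 81x^2 - 10x

Reading degrees in the order [a, b, c, d, e, f, g, h, i, j] gives [1, 1, 1, 9, 1, 1, 1, 1, 1, 1]; set D = diag(1, 1, 1, 9, 1, 1, 1, 1, 1, 1) and form L = D - A. Computing det(xI - L) by cofactor expansion (or equivalently via sum-over-permutations) gives x^10 - 18x^9 + 108x^8 - 336x^7 + 630x^6 - 756x^5 + 588x^4 - 288x^3 + 81x^2 - 10x. Since p(0) = det(-L) = 0, x divides p(x).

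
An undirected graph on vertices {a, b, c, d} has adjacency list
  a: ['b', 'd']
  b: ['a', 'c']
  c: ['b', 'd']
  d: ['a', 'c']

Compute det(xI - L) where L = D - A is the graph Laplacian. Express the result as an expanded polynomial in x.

With the vertex order [a, b, c, d], the degrees are [2, 2, 2, 2], giving D = diag(2, 2, 2, 2) and L = D - A. The eigenvalues of L are [0, 2, 2, 4]; the characteristic polynomial is the product of (x - lambda_i), which multiplies out to x^4 - 8x^3 + 20x^2 - 16x. Since p(0) = det(-L) = 0, x divides p(x).

x^4 - 8x^3 + 20x^2 - 16x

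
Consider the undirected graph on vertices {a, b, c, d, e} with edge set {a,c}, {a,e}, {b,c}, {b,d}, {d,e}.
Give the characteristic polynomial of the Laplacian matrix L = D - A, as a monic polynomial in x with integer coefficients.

x^5 - 10x^4 + 35x^3 - 50x^2 + 25x

Reading degrees in the order [a, b, c, d, e] gives [2, 2, 2, 2, 2]; set D = diag(2, 2, 2, 2, 2) and form L = D - A. L has integer entries, so p(x) = det(xI - L) has integer coefficients. Expanding the determinant yields x^5 - 10x^4 + 35x^3 - 50x^2 + 25x. The coefficient of x^4 equals -trace(L) = -10, matching the sum of degrees.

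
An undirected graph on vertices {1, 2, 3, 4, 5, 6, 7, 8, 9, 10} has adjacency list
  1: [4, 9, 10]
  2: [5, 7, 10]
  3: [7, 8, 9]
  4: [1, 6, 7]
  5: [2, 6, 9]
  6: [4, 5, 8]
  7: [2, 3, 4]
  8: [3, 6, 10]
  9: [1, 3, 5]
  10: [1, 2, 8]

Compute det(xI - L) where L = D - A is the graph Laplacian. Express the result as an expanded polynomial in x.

Reading degrees in the order [1, 2, 3, 4, 5, 6, 7, 8, 9, 10] gives [3, 3, 3, 3, 3, 3, 3, 3, 3, 3]; set D = diag(3, 3, 3, 3, 3, 3, 3, 3, 3, 3) and form L = D - A. The eigenvalues of L are [0, 2, 2, 2, 2, 2, 5, 5, 5, 5]; the characteristic polynomial is the product of (x - lambda_i), which multiplies out to x^10 - 30x^9 + 390x^8 - 2880x^7 + 13305x^6 - 39882x^5 + 77640x^4 - 94800x^3 + 66000x^2 - 20000x. Since p(0) = det(-L) = 0, x divides p(x). The eigenvalues sum to 30, which equals trace(L) = 2|E|.

x^10 - 30x^9 + 390x^8 - 2880x^7 + 13305x^6 - 39882x^5 + 77640x^4 - 94800x^3 + 66000x^2 - 20000x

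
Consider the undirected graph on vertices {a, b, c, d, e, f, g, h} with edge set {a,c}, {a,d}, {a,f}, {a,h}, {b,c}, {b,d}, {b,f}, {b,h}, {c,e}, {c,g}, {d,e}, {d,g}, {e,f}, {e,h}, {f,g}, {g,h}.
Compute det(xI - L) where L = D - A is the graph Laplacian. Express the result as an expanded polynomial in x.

Reading degrees in the order [a, b, c, d, e, f, g, h] gives [4, 4, 4, 4, 4, 4, 4, 4]; set D = diag(4, 4, 4, 4, 4, 4, 4, 4) and form L = D - A. Computing det(xI - L) by cofactor expansion (or equivalently via sum-over-permutations) gives x^8 - 32x^7 + 432x^6 - 3200x^5 + 14080x^4 - 36864x^3 + 53248x^2 - 32768x. Since p(0) = det(-L) = 0, x divides p(x). By the matrix-tree theorem the graph has (1/8) * product of the nonzero eigenvalues = 4096 spanning trees.

x^8 - 32x^7 + 432x^6 - 3200x^5 + 14080x^4 - 36864x^3 + 53248x^2 - 32768x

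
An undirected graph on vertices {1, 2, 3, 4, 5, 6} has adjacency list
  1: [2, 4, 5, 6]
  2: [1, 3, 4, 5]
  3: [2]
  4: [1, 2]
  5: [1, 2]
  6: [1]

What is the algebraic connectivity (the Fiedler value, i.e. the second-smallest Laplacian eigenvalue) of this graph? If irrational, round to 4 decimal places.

Reading degrees in the order [1, 2, 3, 4, 5, 6] gives [4, 4, 1, 2, 2, 1]; set D = diag(4, 4, 1, 2, 2, 1) and form L = D - A. The smallest Laplacian eigenvalue is always 0. The next one, lambda_2 = 0.7639, measures how hard the graph is to disconnect: larger values mean better connectivity. There is one zero in the spectrum, matching the 1 component. The eigenvalues sum to 14, which equals trace(L) = 2|E|.

0.7639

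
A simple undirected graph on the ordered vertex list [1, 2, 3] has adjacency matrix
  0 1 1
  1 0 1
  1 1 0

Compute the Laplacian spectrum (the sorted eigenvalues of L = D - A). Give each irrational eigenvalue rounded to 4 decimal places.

Each diagonal entry of L is the vertex degree and each off-diagonal entry is -1 where an edge is present, 0 otherwise; in the order [1, 2, 3] the diagonal is [2, 2, 2]. Since every row of L sums to 0, the all-ones vector is in the kernel and 0 is an eigenvalue. The single zero eigenvalue shows the graph is connected. The largest eigenvalue, 3, is at most the vertex count 3. There is one zero in the spectrum, matching the 1 component.

[0, 3, 3]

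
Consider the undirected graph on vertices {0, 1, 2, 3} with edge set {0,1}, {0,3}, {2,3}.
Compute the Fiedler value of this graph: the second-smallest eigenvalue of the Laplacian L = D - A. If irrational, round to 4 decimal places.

0.5858

Each diagonal entry of L is the vertex degree and each off-diagonal entry is -1 where an edge is present, 0 otherwise; in the order [0, 1, 2, 3] the diagonal is [2, 1, 1, 2]. The sorted Laplacian eigenvalues are [0, 0.5858, 2, 3.4142]; the algebraic connectivity is the second entry, 0.5858. The largest eigenvalue, 3.4142, is at most the vertex count 4.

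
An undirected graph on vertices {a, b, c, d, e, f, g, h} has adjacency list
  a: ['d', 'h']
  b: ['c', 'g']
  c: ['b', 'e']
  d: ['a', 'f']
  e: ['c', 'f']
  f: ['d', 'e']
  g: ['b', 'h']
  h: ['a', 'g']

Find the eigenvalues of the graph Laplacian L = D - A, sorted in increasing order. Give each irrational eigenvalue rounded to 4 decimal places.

[0, 0.5858, 0.5858, 2, 2, 3.4142, 3.4142, 4]

With the vertex order [a, b, c, d, e, f, g, h], the degrees are [2, 2, 2, 2, 2, 2, 2, 2], giving D = diag(2, 2, 2, 2, 2, 2, 2, 2) and L = D - A. The multiplicity of 0 as a Laplacian eigenvalue equals the number of connected components.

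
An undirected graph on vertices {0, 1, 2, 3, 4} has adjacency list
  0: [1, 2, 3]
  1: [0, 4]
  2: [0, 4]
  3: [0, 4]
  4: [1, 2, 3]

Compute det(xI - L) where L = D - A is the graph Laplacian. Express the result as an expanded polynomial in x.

x^5 - 12x^4 + 51x^3 - 92x^2 + 60x

With the vertex order [0, 1, 2, 3, 4], the degrees are [3, 2, 2, 2, 3], giving D = diag(3, 2, 2, 2, 3) and L = D - A. L has integer entries, so p(x) = det(xI - L) has integer coefficients. Expanding the determinant yields x^5 - 12x^4 + 51x^3 - 92x^2 + 60x. The constant term is 0 because L is singular (the all-ones vector lies in its kernel). There is one zero in the spectrum, matching the 1 component.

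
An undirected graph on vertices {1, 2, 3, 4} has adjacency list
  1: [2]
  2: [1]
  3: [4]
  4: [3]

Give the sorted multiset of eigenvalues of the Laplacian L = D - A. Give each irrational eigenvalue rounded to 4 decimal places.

With the vertex order [1, 2, 3, 4], the degrees are [1, 1, 1, 1], giving D = diag(1, 1, 1, 1) and L = D - A. Diagonalising L (or applying a numerical eigensolver to the 4x4 matrix) gives the spectrum above. The 2 zero eigenvalues correspond to the 2 connected components. The eigenvalues sum to 4, which equals trace(L) = 2|E|.

[0, 0, 2, 2]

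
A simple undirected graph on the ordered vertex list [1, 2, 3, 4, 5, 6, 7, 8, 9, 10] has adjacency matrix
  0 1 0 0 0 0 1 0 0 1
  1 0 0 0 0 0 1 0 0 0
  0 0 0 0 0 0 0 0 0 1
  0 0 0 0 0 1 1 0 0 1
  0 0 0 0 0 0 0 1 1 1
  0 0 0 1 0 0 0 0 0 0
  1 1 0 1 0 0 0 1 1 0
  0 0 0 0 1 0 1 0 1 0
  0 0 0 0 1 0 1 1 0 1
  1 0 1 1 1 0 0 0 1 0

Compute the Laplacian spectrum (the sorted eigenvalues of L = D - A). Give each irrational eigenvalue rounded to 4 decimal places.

[0, 0.6510, 0.8615, 1.2893, 2.9147, 3.3600, 3.6627, 4.5770, 5.8021, 6.8817]

With the vertex order [1, 2, 3, 4, 5, 6, 7, 8, 9, 10], the degrees are [3, 2, 1, 3, 3, 1, 5, 3, 4, 5], giving D = diag(3, 2, 1, 3, 3, 1, 5, 3, 4, 5) and L = D - A. L is symmetric positive semidefinite, so every eigenvalue is real and nonnegative. The single zero eigenvalue shows the graph is connected.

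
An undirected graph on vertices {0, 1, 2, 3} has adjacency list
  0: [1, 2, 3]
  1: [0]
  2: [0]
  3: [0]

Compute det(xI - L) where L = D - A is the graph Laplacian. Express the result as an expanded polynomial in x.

x^4 - 6x^3 + 9x^2 - 4x

Each diagonal entry of L is the vertex degree and each off-diagonal entry is -1 where an edge is present, 0 otherwise; in the order [0, 1, 2, 3] the diagonal is [3, 1, 1, 1]. The eigenvalues of L are [0, 1, 1, 4]; the characteristic polynomial is the product of (x - lambda_i), which multiplies out to x^4 - 6x^3 + 9x^2 - 4x. The constant term is 0 because L is singular (the all-ones vector lies in its kernel). The largest eigenvalue, 4, is at most the vertex count 4. By the matrix-tree theorem the graph has (1/4) * product of the nonzero eigenvalues = 1 spanning tree.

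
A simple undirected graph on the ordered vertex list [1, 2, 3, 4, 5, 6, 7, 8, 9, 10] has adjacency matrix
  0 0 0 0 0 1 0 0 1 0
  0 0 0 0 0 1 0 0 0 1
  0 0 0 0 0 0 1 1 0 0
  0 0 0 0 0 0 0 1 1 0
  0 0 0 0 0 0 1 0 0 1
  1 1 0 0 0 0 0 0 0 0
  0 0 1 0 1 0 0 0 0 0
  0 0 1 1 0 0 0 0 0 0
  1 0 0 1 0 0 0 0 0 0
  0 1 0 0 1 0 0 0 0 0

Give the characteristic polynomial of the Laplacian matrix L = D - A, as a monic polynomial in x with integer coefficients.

x^10 - 20x^9 + 170x^8 - 800x^7 + 2275x^6 - 4004x^5 + 4290x^4 - 2640x^3 + 825x^2 - 100x

With the vertex order [1, 2, 3, 4, 5, 6, 7, 8, 9, 10], the degrees are [2, 2, 2, 2, 2, 2, 2, 2, 2, 2], giving D = diag(2, 2, 2, 2, 2, 2, 2, 2, 2, 2) and L = D - A. Computing det(xI - L) by cofactor expansion (or equivalently via sum-over-permutations) gives x^10 - 20x^9 + 170x^8 - 800x^7 + 2275x^6 - 4004x^5 + 4290x^4 - 2640x^3 + 825x^2 - 100x. Since p(0) = det(-L) = 0, x divides p(x). There is one zero in the spectrum, matching the 1 component. The eigenvalues sum to 20, which equals trace(L) = 2|E|.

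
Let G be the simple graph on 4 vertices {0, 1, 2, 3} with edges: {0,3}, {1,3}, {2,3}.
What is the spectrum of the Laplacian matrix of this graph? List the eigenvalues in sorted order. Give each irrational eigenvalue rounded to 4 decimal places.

[0, 1, 1, 4]

Reading degrees in the order [0, 1, 2, 3] gives [1, 1, 1, 3]; set D = diag(1, 1, 1, 3) and form L = D - A. Diagonalising L (or applying a numerical eigensolver to the 4x4 matrix) gives the spectrum above. The single zero eigenvalue shows the graph is connected. By the matrix-tree theorem the graph has (1/4) * product of the nonzero eigenvalues = 1 spanning tree.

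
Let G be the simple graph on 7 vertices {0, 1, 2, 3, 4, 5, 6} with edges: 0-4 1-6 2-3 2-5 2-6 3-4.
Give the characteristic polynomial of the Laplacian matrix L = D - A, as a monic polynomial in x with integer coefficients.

Each diagonal entry of L is the vertex degree and each off-diagonal entry is -1 where an edge is present, 0 otherwise; in the order [0, 1, 2, 3, 4, 5, 6] the diagonal is [1, 1, 3, 2, 2, 1, 2]. L has integer entries, so p(x) = det(xI - L) has integer coefficients. Expanding the determinant yields x^7 - 12x^6 + 54x^5 - 114x^4 + 115x^3 - 50x^2 + 7x. The coefficient of x^6 equals -trace(L) = -12, matching the sum of degrees. There is one zero in the spectrum, matching the 1 component.

x^7 - 12x^6 + 54x^5 - 114x^4 + 115x^3 - 50x^2 + 7x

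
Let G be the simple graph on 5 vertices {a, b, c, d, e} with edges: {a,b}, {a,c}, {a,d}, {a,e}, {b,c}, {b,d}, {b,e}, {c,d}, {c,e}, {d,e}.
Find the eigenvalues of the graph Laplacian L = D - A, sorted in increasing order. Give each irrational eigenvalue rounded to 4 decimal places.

[0, 5, 5, 5, 5]

Reading degrees in the order [a, b, c, d, e] gives [4, 4, 4, 4, 4]; set D = diag(4, 4, 4, 4, 4) and form L = D - A. The multiplicity of 0 as a Laplacian eigenvalue equals the number of connected components. The eigenvalues sum to 20, which equals trace(L) = 2|E|.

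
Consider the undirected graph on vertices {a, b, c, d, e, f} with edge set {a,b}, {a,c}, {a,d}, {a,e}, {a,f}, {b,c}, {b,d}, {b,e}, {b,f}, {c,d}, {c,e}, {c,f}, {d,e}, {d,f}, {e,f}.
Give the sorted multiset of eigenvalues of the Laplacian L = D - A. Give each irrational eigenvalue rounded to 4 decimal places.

[0, 6, 6, 6, 6, 6]

Reading degrees in the order [a, b, c, d, e, f] gives [5, 5, 5, 5, 5, 5]; set D = diag(5, 5, 5, 5, 5, 5) and form L = D - A. The multiplicity of 0 as a Laplacian eigenvalue equals the number of connected components. The single zero eigenvalue shows the graph is connected.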